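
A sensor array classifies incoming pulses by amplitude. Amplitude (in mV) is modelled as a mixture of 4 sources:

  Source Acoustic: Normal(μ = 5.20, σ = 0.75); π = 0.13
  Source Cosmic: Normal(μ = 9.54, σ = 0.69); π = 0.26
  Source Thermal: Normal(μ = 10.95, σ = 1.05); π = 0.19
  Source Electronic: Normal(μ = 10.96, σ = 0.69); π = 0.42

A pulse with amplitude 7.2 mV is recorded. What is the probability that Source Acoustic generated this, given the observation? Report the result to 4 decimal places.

The responsibility of component k is π_k f_k(x) divided by Σ_j π_j f_j(x).
Normal densities:
  p_Acoustic = 0.0151946
  p_Cosmic = 0.00183934
  p_Thermal = 0.000645633
  p_Electronic = 2.06044e-07
Prior × likelihood for each component:
  π_Acoustic·p_Acoustic = 0.13 × 0.0151946 = 0.0019753
  π_Cosmic·p_Cosmic = 0.26 × 0.00183934 = 0.000478229
  π_Thermal·p_Thermal = 0.19 × 0.000645633 = 0.00012267
  π_Electronic·p_Electronic = 0.42 × 2.06044e-07 = 8.65385e-08
Evidence: 0.0019753 + 0.000478229 + 0.00012267 + 8.65385e-08 = 0.00257629
Responsibility of Source Acoustic: 0.0019753 / 0.00257629 ≈ 0.7667

0.7667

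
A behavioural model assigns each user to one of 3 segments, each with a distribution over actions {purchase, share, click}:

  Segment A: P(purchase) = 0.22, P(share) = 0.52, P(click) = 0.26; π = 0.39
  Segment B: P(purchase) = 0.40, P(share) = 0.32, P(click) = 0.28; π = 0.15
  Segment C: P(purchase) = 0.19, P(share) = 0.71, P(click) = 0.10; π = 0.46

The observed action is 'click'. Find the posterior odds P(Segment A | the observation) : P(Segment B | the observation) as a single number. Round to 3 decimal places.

2.414

Posterior odds = (π_i f_i(x)) / (π_j f_j(x)); the normalising sum cancels.
Component likelihoods at x = 'click':
  f_A = P(click | comp) = 0.26
  f_B = P(click | comp) = 0.28
  f_C = P(click | comp) = 0.10
Odds = (0.39/0.15) × (0.26/0.28) = 2.6 × 0.928571 ≈ 2.414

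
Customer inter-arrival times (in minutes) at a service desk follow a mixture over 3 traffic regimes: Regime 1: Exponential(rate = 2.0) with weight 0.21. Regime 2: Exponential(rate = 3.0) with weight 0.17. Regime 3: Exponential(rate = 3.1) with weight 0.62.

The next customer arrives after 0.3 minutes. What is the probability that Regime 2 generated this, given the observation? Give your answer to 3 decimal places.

Apply Bayes' rule: the posterior for each component is proportional to its prior times its likelihood at x.
Evaluate each component's likelihood at the observed value:
  p_1 = 2.0·e^(−2.0·0.3) = 2.0·e^(−0.6000) = 1.09762
  p_2 = 3.0·e^(−3.0·0.3) = 3.0·e^(−0.9000) = 1.21971
  p_3 = 3.1·e^(−3.1·0.3) = 3.1·e^(−0.9300) = 1.22312
Unnormalised posteriors:
  w_1·p_1 = 0.21 × 1.09762 = 0.230501
  w_2·p_2 = 0.17 × 1.21971 = 0.207351
  w_3·p_3 = 0.62 × 1.22312 = 0.758332
Normaliser: 0.230501 + 0.207351 + 0.758332 = 1.19618
P(Regime 2 | data) = 0.207351 / 1.19618 ≈ 0.173

0.173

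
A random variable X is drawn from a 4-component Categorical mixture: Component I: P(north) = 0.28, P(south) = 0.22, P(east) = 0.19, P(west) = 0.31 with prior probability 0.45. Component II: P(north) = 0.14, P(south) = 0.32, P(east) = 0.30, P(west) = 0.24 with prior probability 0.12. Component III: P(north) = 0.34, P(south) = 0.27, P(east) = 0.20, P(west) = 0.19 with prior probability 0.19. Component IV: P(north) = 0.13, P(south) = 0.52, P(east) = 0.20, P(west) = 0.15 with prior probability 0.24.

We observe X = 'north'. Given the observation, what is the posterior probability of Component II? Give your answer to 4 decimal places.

Posterior ∝ prior × likelihood, so P(k | x) ∝ π_k f_k(x); normalise over all components.
Component likelihoods at x = 'north':
  L_I = P(north | comp) = 0.28
  L_II = P(north | comp) = 0.14
  L_III = P(north | comp) = 0.34
  L_IV = P(north | comp) = 0.13
Multiply by the mixture weights:
  π_I·L_I = 0.45 × 0.28 = 0.126
  π_II·L_II = 0.12 × 0.14 = 0.0168
  π_III·L_III = 0.19 × 0.34 = 0.0646
  π_IV·L_IV = 0.24 × 0.13 = 0.0312
Denominator: 0.126 + 0.0168 + 0.0646 + 0.0312 = 0.2386
P(Component II | data) ≈ 0.0704

0.0704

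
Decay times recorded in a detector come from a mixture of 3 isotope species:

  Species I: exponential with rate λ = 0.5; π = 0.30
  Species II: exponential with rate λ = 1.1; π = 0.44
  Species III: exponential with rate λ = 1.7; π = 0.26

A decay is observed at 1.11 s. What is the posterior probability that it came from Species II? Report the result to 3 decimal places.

0.483

By Bayes' theorem, P(k | x) = w_k f_k(x) / Σ_j w_j f_j(x).
Evaluate each component's likelihood at the observed value:
  p_I = 0.5·e^(−0.5·1.11) = 0.5·e^(−0.5550) = 0.287036
  p_II = 1.1·e^(−1.1·1.11) = 1.1·e^(−1.2210) = 0.324429
  p_III = 1.7·e^(−1.7·1.11) = 1.7·e^(−1.8870) = 0.257594
Unnormalised posteriors:
  w_I·p_I = 0.30 × 0.287036 = 0.0861108
  w_II·p_II = 0.44 × 0.324429 = 0.142749
  w_III·p_III = 0.26 × 0.257594 = 0.0669744
Denominator: 0.0861108 + 0.142749 + 0.0669744 = 0.295834
P(Species II | data) = 0.142749 / 0.295834 ≈ 0.483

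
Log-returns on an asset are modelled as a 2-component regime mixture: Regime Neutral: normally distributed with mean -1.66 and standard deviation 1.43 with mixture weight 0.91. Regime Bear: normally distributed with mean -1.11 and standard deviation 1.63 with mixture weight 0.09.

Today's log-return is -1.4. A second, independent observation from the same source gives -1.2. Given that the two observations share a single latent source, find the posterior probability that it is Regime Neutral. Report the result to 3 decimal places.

0.926

The responsibility of component k is π_k f_k(x) divided by Σ_j π_j f_j(x).
Since both observations come from the same component, the likelihood for component k is f_k(x₁)·f_k(x₂).
  f_Neutral = [0.274407] × [0.264914] = 0.0726942
  f_Bear = [0.240907] × [0.244377] = 0.0588721
Weight by the priors:
  π_Neutral·f_Neutral = 0.91 × 0.0726942 = 0.0661517
  π_Bear·f_Bear = 0.09 × 0.0588721 = 0.00529849
Normaliser: 0.0661517 + 0.00529849 = 0.0714502
P(Regime Neutral | data) ≈ 0.926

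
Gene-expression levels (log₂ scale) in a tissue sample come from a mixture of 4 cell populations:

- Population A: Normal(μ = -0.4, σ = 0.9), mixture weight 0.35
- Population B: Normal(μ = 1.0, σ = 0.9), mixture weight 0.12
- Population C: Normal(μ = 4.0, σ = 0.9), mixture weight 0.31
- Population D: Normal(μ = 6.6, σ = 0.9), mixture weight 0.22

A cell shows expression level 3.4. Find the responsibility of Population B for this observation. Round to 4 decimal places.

0.0136

P(component k | x) = w_k·f_k(x) / marginal(x), where marginal(x) = Σ_j w_j·f_j(x).
Normal densities:
  f_A = (1/(0.9·√(2π)))·exp(−(3.4−-0.4)²/(2·0.9²)) = 0.443269·exp(-8.91358) = 5.96415e-05
  f_B = (1/(0.9·√(2π)))·exp(−(3.4−1.0)²/(2·0.9²)) = 0.443269·exp(-3.55556) = 0.0126622
  f_C = (1/(0.9·√(2π)))·exp(−(3.4−4.0)²/(2·0.9²)) = 0.443269·exp(-0.22222) = 0.354942
  f_D = (1/(0.9·√(2π)))·exp(−(3.4−6.6)²/(2·0.9²)) = 0.443269·exp(-6.32099) = 0.000797072
Unnormalised posteriors:
  w_A·f_A = 0.35 × 5.96415e-05 = 2.08745e-05
  w_B·f_B = 0.12 × 0.0126622 = 0.00151946
  w_C·f_C = 0.31 × 0.354942 = 0.110032
  w_D·f_D = 0.22 × 0.000797072 = 0.000175356
Denominator: 2.08745e-05 + 0.00151946 + 0.110032 + 0.000175356 = 0.111748
So the posterior for Population B is 0.00151946 / 0.111748 ≈ 0.0136.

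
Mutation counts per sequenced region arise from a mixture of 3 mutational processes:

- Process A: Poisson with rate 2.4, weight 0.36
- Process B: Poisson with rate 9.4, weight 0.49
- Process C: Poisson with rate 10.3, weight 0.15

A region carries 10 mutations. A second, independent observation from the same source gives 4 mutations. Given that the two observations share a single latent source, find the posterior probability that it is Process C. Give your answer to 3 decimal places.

0.153

The responsibility of component k is π_k f_k(x) divided by Σ_j π_j f_j(x).
Since both observations come from the same component, the likelihood for component k is f_k(x₁)·f_k(x₂).
  p_A = [e^(−2.4)·2.4^10/10! = 0.000158505] × [0.125408] = 1.98779e-05
  p_B = [e^(−9.4)·9.4^10/10! = 0.122786] × [0.0269111] = 0.0033043
  p_C = [e^(−10.3)·10.3^10/10! = 0.124559] × [0.0157726] = 0.00196463
Unnormalised posteriors:
  π_A·p_A = 0.36 × 1.98779e-05 = 7.15603e-06
  π_B·p_B = 0.49 × 0.0033043 = 0.00161911
  π_C·p_C = 0.15 × 0.00196463 = 0.000294694
Sum: 7.15603e-06 + 0.00161911 + 0.000294694 = 0.00192096
P(Process C | x₁, x₂) = 0.000294694 / 0.00192096 ≈ 0.153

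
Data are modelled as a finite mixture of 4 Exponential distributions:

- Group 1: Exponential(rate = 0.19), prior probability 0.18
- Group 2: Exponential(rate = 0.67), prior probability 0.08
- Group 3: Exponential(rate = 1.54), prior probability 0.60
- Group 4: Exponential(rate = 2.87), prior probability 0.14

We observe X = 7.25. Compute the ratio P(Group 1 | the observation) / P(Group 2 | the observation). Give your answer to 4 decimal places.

The posterior odds equal the prior odds times the likelihood ratio: (π_i/π_j)·(f_i(x)/f_j(x)).
Component likelihoods at x = 7.25:
  f_1 = 0.19·e^(−0.19·7.25) = 0.19·e^(−1.3775) = 0.0479196
  f_2 = 0.67·e^(−0.67·7.25) = 0.67·e^(−4.8575) = 0.00520582
  f_3 = 1.54·e^(−1.54·7.25) = 1.54·e^(−11.1650) = 2.18084e-05
  f_4 = 2.87·e^(−2.87·7.25) = 2.87·e^(−20.8075) = 2.63815e-09
Odds = (0.18/0.08) × (0.0479196/0.00520582) = 2.25 × 9.205 ≈ 20.7112

20.7112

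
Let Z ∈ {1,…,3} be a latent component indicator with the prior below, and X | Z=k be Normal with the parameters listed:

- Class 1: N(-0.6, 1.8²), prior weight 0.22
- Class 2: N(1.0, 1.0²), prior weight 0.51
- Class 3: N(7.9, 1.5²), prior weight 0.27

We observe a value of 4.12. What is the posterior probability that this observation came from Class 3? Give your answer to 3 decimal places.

0.489

Posterior ∝ prior × likelihood, so P(k | x) ∝ π_k f_k(x); normalise over all components.
Evaluate each component's likelihood at the observed value:
  L_1 = 0.0071207
  L_2 = 0.00306981
  L_3 = 0.0111134
Weight by the priors:
  π_1·L_1 = 0.22 × 0.0071207 = 0.00156655
  π_2·L_2 = 0.51 × 0.00306981 = 0.0015656
  π_3·L_3 = 0.27 × 0.0111134 = 0.00300062
Normaliser: 0.00156655 + 0.0015656 + 0.00300062 = 0.00613278
P(Class 3 | data) = 0.00300062 / 0.00613278 ≈ 0.489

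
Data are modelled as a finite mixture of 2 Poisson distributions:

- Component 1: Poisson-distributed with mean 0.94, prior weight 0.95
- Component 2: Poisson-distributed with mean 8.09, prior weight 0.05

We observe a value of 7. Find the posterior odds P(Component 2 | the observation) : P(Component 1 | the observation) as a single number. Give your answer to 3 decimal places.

144.473

The posterior odds equal the prior odds times the likelihood ratio: (π_i/π_j)·(f_i(x)/f_j(x)).
Evaluate each component's likelihood at the observed value:
  f_1 = 5.02606e-05
  f_2 = 0.137964
Posterior odds = (π_2·f_2) / (π_1·f_1) = (0.05·0.137964) / (0.95·5.02606e-05) = 0.00689822 / 4.77476e-05 ≈ 144.473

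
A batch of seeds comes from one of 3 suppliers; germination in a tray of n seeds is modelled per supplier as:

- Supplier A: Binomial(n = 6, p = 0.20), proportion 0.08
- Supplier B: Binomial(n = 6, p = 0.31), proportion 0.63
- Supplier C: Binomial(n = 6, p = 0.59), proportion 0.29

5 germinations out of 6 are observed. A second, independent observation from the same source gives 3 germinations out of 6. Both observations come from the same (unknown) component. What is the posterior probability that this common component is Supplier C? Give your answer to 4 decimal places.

Apply Bayes' rule: the posterior for each component is proportional to its prior times its likelihood at x.
Since both observations come from the same component, the likelihood for component k is f_k(x₁)·f_k(x₂).
  f_A = [0.001536] × [0.08192] = 0.000125829
  f_B = [0.0118525] × [0.195732] = 0.00231991
  f_C = [0.175871] × [0.283099] = 0.0497889
Unnormalised posteriors:
  P(Z=A)·f_A = 0.08 × 0.000125829 = 1.00663e-05
  P(Z=B)·f_B = 0.63 × 0.00231991 = 0.00146154
  P(Z=C)·f_C = 0.29 × 0.0497889 = 0.0144388
Evidence: 1.00663e-05 + 0.00146154 + 0.0144388 = 0.0159104
P(Supplier C | x₁, x₂) = 0.0144388 / 0.0159104 ≈ 0.9075

0.9075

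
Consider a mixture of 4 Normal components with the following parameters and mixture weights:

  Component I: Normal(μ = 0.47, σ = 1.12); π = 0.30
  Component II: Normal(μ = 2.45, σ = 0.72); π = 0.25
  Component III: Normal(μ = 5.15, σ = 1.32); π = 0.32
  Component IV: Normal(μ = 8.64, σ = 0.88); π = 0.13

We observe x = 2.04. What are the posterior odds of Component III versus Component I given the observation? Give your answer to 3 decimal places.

Since P(k|x) ∝ w_k f_k(x), the posterior odds are w_i f_i(x) / (w_j f_j(x)).
Normal densities:
  f_I = (1/(1.12·√(2π)))·exp(−(2.04−0.47)²/(2·1.12²)) = 0.356198·exp(-0.98250) = 0.133351
  f_II = (1/(0.72·√(2π)))·exp(−(2.04−2.45)²/(2·0.72²)) = 0.554087·exp(-0.16213) = 0.471155
  f_III = (1/(1.32·√(2π)))·exp(−(2.04−5.15)²/(2·1.32²)) = 0.302229·exp(-2.77551) = 0.0188342
  f_IV = (1/(0.88·√(2π)))·exp(−(2.04−8.64)²/(2·0.88²)) = 0.453344·exp(-28.12500) = 2.76627e-13
0.00602694 / 0.0400054 ≈ 0.151

0.151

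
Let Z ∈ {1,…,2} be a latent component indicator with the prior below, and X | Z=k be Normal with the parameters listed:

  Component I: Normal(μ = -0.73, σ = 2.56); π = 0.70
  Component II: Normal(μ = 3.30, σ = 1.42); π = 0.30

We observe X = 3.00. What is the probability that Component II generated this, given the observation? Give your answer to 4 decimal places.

0.6859

P(component k | x) = w_k·f_k(x) / marginal(x), where marginal(x) = Σ_j w_j·f_j(x).
Normal densities:
  L_I = 0.0539113
  L_II = 0.274745
Multiply by the mixture weights:
  w_I·L_I = 0.70 × 0.0539113 = 0.0377379
  w_II·L_II = 0.30 × 0.274745 = 0.0824235
Marginal: 0.0377379 + 0.0824235 = 0.120161
P(Component II | x) ≈ 0.6859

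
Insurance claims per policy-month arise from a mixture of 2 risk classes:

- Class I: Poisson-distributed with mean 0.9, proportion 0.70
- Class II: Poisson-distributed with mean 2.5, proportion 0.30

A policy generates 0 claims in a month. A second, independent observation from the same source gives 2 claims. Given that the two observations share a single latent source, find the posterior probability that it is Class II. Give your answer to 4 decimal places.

0.1188

P(component k | x) = P(Z=k)·f_k(x) / marginal(x), where marginal(x) = Σ_j P(Z=j)·f_j(x).
Since both observations come from the same component, the likelihood for component k is f_k(x₁)·f_k(x₂).
  p_I = [e^(−0.9)·0.9^0/0! = 0.40657] × [0.164661] = 0.066946
  p_II = [e^(−2.5)·2.5^0/0! = 0.082085] × [0.256516] = 0.0210561
Multiply by the mixture weights:
  P(Z=I)·p_I = 0.70 × 0.066946 = 0.0468622
  P(Z=II)·p_II = 0.30 × 0.0210561 = 0.00631683
Sum: 0.0468622 + 0.00631683 = 0.0531791
So the posterior for Class II is 0.00631683 / 0.0531791 ≈ 0.1188.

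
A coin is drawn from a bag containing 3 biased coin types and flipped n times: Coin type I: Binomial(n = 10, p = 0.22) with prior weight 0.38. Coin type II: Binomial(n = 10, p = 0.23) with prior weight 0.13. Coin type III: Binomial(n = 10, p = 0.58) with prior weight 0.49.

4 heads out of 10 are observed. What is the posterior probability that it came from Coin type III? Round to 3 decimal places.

P(component k | x) = P(Z=k)·f_k(x) / marginal(x), where marginal(x) = Σ_j P(Z=j)·f_j(x).
Evaluate each component's likelihood at the observed value:
  L_I = C(10,4)·0.22^4·0.78^6 = 210·0.00234256·0.2252 = 0.110784
  L_II = C(10,4)·0.23^4·0.77^6 = 210·0.00279841·0.208422 = 0.122483
  L_III = C(10,4)·0.58^4·0.42^6 = 210·0.113165·0.00548903 = 0.130445
Prior × likelihood for each component:
  P(Z=I)·L_I = 0.38 × 0.110784 = 0.042098
  P(Z=II)·L_II = 0.13 × 0.122483 = 0.0159228
  P(Z=III)·L_III = 0.49 × 0.130445 = 0.063918
Marginal: 0.042098 + 0.0159228 + 0.063918 = 0.121939
P(Coin type III | 4 heads out of 10) = 0.063918 / 0.121939 ≈ 0.524

0.524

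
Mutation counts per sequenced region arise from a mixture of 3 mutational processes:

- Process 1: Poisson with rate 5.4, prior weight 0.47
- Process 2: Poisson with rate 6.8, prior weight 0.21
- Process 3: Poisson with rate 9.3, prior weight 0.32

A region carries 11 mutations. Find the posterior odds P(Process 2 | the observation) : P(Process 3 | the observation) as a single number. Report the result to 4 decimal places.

0.2553

Since P(k|x) ∝ π_k f_k(x), the posterior odds are π_i f_i(x) / (π_j f_j(x)).
Component likelihoods at x = 11 mutations:
  p_1 = e^(−5.4)·5.4^11/11! = 0.0128821
  p_2 = e^(−6.8)·6.8^11/11! = 0.0401088
  p_3 = e^(−9.3)·9.3^11/11! = 0.10309
0.00842285 / 0.0329889 ≈ 0.2553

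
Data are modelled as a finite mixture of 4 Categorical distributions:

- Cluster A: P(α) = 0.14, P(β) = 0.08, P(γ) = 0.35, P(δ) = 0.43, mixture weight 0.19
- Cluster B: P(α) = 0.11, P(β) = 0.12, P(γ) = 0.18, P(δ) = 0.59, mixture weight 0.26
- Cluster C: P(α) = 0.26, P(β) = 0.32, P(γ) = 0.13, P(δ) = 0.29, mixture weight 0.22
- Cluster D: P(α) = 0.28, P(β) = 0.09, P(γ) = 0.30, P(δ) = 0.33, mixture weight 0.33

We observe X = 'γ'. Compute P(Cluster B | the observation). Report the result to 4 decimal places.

0.1943

By Bayes' theorem, P(k | x) = π_k f_k(x) / Σ_j π_j f_j(x).
Component likelihoods at x = 'γ':
  f_A = 0.35
  f_B = 0.18
  f_C = 0.13
  f_D = 0.3
Prior × likelihood for each component:
  π_A·f_A = 0.19 × 0.35 = 0.0665
  π_B·f_B = 0.26 × 0.18 = 0.0468
  π_C·f_C = 0.22 × 0.13 = 0.0286
  π_D·f_D = 0.33 × 0.3 = 0.099
Evidence: 0.0665 + 0.0468 + 0.0286 + 0.099 = 0.2409
P(Cluster B | the observation) = 0.0468 / 0.2409 ≈ 0.1943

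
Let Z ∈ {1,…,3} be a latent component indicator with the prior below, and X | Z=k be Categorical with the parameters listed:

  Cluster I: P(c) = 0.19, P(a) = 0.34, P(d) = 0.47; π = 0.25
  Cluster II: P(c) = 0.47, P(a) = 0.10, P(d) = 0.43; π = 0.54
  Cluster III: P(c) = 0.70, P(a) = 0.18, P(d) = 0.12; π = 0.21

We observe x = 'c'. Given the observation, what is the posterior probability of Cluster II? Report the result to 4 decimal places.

0.5661

By Bayes' theorem, P(k | x) = P(Z=k) f_k(x) / Σ_j P(Z=j) f_j(x).
Component likelihoods at x = 'c':
  L_I = P(c | comp) = 0.19
  L_II = P(c | comp) = 0.47
  L_III = P(c | comp) = 0.70
Prior × likelihood for each component:
  P(Z=I)·L_I = 0.25 × 0.19 = 0.0475
  P(Z=II)·L_II = 0.54 × 0.47 = 0.2538
  P(Z=III)·L_III = 0.21 × 0.7 = 0.147
Denominator: 0.0475 + 0.2538 + 0.147 = 0.4483
P(Cluster II | data) ≈ 0.5661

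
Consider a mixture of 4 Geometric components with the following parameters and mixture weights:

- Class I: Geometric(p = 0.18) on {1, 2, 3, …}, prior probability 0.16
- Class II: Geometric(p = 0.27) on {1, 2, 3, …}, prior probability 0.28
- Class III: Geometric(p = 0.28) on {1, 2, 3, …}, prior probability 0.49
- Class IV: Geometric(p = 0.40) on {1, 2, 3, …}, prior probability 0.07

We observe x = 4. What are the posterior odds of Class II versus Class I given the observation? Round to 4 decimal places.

1.8521

Since P(k|x) ∝ π_k f_k(x), the posterior odds are π_i f_i(x) / (π_j f_j(x)).
Component likelihoods at x = 4:
  p_I = 0.0992462
  p_II = 0.105035
  p_III = 0.104509
  p_IV = 0.0864
Odds = (0.28/0.16) × (0.105035/0.0992462) = 1.75 × 1.05832 ≈ 1.8521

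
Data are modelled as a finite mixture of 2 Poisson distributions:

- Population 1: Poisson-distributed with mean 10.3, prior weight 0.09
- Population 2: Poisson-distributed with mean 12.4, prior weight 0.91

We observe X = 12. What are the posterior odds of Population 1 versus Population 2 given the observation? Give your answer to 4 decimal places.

0.0871

Only the two components matter; the odds are (π_i f_i(x)) / (π_j f_j(x)).
Component likelihoods at x = 12:
  f_1 = 0.10011
  f_2 = 0.113624
0.00900988 / 0.103398 ≈ 0.0871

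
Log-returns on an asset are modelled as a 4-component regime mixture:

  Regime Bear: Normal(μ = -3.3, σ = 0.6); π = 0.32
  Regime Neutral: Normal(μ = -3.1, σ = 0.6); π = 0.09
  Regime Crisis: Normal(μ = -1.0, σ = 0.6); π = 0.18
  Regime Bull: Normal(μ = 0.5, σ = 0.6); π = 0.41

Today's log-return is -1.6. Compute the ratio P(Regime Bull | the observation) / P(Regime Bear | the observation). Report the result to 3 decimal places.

0.155

Only the two components matter; the odds are (w_i f_i(x)) / (w_j f_j(x)).
Normal densities:
  f_Bear = 0.0120102
  f_Neutral = 0.0292138
  f_Crisis = 0.403285
  f_Bull = 0.00145447
Odds = (0.41/0.32) × (0.00145447/0.0120102) = 1.28125 × 0.121103 ≈ 0.155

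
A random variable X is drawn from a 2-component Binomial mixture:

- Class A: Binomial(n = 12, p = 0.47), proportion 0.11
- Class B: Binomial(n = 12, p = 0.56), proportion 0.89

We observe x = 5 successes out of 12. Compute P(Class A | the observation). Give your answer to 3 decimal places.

Posterior ∝ prior × likelihood, so P(k | x) ∝ π_k f_k(x); normalise over all components.
Binomial probabilities:
  L_A = 0.213376
  L_B = 0.139262
Unnormalised posteriors:
  π_A·L_A = 0.11 × 0.213376 = 0.0234714
  π_B·L_B = 0.89 × 0.139262 = 0.123944
Denominator: 0.0234714 + 0.123944 = 0.147415
P(Class A | the observation) ≈ 0.159

0.159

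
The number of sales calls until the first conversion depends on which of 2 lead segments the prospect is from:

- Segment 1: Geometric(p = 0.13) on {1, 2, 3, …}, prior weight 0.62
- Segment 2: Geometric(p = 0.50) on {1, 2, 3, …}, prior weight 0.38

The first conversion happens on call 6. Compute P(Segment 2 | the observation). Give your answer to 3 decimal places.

P(component k | x) = P(Z=k)·f_k(x) / marginal(x), where marginal(x) = Σ_j P(Z=j)·f_j(x).
Geometric probabilities:
  L_1 = 0.0647947
  L_2 = 0.015625
Weight by the priors:
  P(Z=1)·L_1 = 0.62 × 0.0647947 = 0.0401727
  P(Z=2)·L_2 = 0.38 × 0.015625 = 0.0059375
Denominator: 0.0401727 + 0.0059375 = 0.0461102
P(Segment 2 | 6) ≈ 0.129

0.129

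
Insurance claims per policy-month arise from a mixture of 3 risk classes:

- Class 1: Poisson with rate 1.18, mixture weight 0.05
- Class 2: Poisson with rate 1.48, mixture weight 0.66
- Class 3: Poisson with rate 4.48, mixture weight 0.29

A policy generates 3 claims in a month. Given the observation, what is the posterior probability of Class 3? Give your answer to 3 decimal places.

Posterior ∝ prior × likelihood, so P(k | x) ∝ w_k f_k(x); normalise over all components.
Evaluate each component's likelihood at the observed value:
  L_1 = e^(−1.18)·1.18^3/3! = 0.0841448
  L_2 = e^(−1.48)·1.48^3/3! = 0.122992
  L_3 = e^(−4.48)·4.48^3/3! = 0.169841
Multiply by the mixture weights:
  w_1·L_1 = 0.05 × 0.0841448 = 0.00420724
  w_2·L_2 = 0.66 × 0.122992 = 0.0811749
  w_3·L_3 = 0.29 × 0.169841 = 0.049254
Normaliser: 0.00420724 + 0.0811749 + 0.049254 = 0.134636
P(Class 3 | data) ≈ 0.366

0.366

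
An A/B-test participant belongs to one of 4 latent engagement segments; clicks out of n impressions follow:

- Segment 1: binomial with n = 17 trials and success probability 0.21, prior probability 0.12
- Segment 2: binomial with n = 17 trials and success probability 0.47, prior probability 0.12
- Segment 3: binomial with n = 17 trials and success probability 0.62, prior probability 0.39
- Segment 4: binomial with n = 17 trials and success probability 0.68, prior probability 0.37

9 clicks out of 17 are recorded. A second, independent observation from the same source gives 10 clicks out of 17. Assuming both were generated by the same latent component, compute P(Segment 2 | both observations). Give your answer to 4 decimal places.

0.1420

P(component k | x) = π_k·f_k(x) / marginal(x), where marginal(x) = Σ_j π_j·f_j(x).
Since both observations come from the same component, the likelihood for component k is f_k(x₁)·f_k(x₂).
  L_1 = [C(17,9)·0.21^9·0.79^8 = 24310·7.9428e-07·0.151711 = 0.00292938] × [0.000622956] = 1.82487e-06
  L_2 = [C(17,9)·0.47^9·0.53^8 = 24310·0.00111913·0.00622597 = 0.169384] × [0.120167] = 0.0203544
  L_3 = [C(17,9)·0.62^9·0.38^8 = 24310·0.0135371·0.000434779 = 0.14308] × [0.186757] = 0.0267212
  L_4 = [C(17,9)·0.68^9·0.32^8 = 24310·0.0310871·0.000109951 = 0.0830931] × [0.141258] = 0.0117376
Weight by the priors:
  π_1·L_1 = 0.12 × 1.82487e-06 = 2.18985e-07
  π_2·L_2 = 0.12 × 0.0203544 = 0.00244252
  π_3·L_3 = 0.39 × 0.0267212 = 0.0104213
  π_4·L_4 = 0.37 × 0.0117376 = 0.00434291
Normaliser: 2.18985e-07 + 0.00244252 + 0.0104213 + 0.00434291 = 0.0172069
Responsibility of Segment 2: 0.00244252 / 0.0172069 ≈ 0.1420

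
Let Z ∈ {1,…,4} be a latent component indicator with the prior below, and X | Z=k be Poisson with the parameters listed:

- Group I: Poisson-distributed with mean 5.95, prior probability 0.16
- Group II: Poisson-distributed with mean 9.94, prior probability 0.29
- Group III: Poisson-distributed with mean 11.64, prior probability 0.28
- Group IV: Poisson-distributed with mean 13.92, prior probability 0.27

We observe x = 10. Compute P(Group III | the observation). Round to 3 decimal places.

0.337

Apply Bayes' rule: the posterior for each component is proportional to its prior times its likelihood at x.
Evaluate each component's likelihood at the observed value:
  L_I = 0.0399351
  L_II = 0.125087
  L_III = 0.11081
  L_IV = 0.0678032
Prior × likelihood for each component:
  P(Z=I)·L_I = 0.16 × 0.0399351 = 0.00638961
  P(Z=II)·L_II = 0.29 × 0.125087 = 0.0362754
  P(Z=III)·L_III = 0.28 × 0.11081 = 0.0310268
  P(Z=IV)·L_IV = 0.27 × 0.0678032 = 0.0183069
Normaliser: 0.00638961 + 0.0362754 + 0.0310268 + 0.0183069 = 0.0919986
P(Group III | the observation) ≈ 0.337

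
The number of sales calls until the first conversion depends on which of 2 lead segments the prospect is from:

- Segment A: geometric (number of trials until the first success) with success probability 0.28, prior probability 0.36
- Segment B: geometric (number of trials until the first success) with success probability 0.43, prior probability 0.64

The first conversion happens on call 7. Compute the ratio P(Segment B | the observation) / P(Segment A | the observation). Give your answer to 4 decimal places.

0.6721

Posterior odds = (π_i f_i(x)) / (π_j f_j(x)); the normalising sum cancels.
Evaluate each component's likelihood at the observed value:
  L_A = 0.0390079
  L_B = 0.0147475
Posterior odds = (π_B·L_B) / (π_A·L_A) = (0.64·0.0147475) / (0.36·0.0390079) = 0.00943838 / 0.0140429 ≈ 0.6721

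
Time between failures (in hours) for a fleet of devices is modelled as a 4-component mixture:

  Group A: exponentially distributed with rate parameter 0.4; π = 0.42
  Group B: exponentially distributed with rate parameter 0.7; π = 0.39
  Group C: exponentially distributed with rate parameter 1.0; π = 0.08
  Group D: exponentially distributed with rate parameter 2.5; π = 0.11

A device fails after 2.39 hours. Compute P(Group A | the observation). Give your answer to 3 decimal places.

0.521

The responsibility of component k is w_k f_k(x) divided by Σ_j w_j f_j(x).
Evaluate each component's likelihood at the observed value:
  p_A = 0.4·e^(−0.4·2.39) = 0.4·e^(−0.9560) = 0.153771
  p_B = 0.7·e^(−0.7·2.39) = 0.7·e^(−1.6730) = 0.131378
  p_C = 1.0·e^(−1.0·2.39) = 1.0·e^(−2.3900) = 0.0916297
  p_D = 2.5·e^(−2.5·2.39) = 2.5·e^(−5.9750) = 0.00635376
Multiply by the mixture weights:
  w_A·p_A = 0.42 × 0.153771 = 0.0645838
  w_B·p_B = 0.39 × 0.131378 = 0.0512375
  w_C·p_C = 0.08 × 0.0916297 = 0.00733037
  w_D·p_D = 0.11 × 0.00635376 = 0.000698913
Normaliser: 0.0645838 + 0.0512375 + 0.00733037 + 0.000698913 = 0.123851
Responsibility of Group A: 0.0645838 / 0.123851 ≈ 0.521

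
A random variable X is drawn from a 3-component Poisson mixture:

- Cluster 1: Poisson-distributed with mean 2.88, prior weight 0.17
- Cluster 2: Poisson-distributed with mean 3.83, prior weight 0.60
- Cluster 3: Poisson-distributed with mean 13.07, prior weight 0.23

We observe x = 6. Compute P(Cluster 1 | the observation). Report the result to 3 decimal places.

0.111

P(component k | x) = P(Z=k)·f_k(x) / marginal(x), where marginal(x) = Σ_j P(Z=j)·f_j(x).
Evaluate each component's likelihood at the observed value:
  L_1 = e^(−2.88)·2.88^6/6! = 0.0444892
  L_2 = e^(−3.83)·3.83^6/6! = 0.0951727
  L_3 = e^(−13.07)·13.07^6/6! = 0.0145912
Multiply by the mixture weights:
  P(Z=1)·L_1 = 0.17 × 0.0444892 = 0.00756316
  P(Z=2)·L_2 = 0.60 × 0.0951727 = 0.0571036
  P(Z=3)·L_3 = 0.23 × 0.0145912 = 0.00335598
Denominator: 0.00756316 + 0.0571036 + 0.00335598 = 0.0680227
Responsibility of Cluster 1: 0.00756316 / 0.0680227 ≈ 0.111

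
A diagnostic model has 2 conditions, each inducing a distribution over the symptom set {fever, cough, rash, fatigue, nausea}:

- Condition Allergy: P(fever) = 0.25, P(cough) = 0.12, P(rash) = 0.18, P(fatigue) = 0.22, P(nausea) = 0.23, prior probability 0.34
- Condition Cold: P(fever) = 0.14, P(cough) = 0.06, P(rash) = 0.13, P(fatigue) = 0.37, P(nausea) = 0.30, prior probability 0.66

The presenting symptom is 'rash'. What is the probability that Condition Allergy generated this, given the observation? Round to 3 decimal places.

0.416

The responsibility of component k is P(Z=k) f_k(x) divided by Σ_j P(Z=j) f_j(x).
Component likelihoods at x = 'rash':
  f_Allergy = 0.18
  f_Cold = 0.13
Unnormalised posteriors:
  P(Z=Allergy)·f_Allergy = 0.34 × 0.18 = 0.0612
  P(Z=Cold)·f_Cold = 0.66 × 0.13 = 0.0858
Normaliser: 0.0612 + 0.0858 = 0.147
P(Condition Allergy | data) = 0.0612 / 0.147 ≈ 0.416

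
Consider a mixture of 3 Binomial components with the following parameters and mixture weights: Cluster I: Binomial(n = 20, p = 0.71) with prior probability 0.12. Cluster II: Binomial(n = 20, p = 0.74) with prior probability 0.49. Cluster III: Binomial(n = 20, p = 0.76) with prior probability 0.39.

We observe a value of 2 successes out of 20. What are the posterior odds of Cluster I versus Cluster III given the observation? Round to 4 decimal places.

8.0978

Posterior odds = (π_i f_i(x)) / (π_j f_j(x)); the normalising sum cancels.
Binomial probabilities:
  L_I = C(20,2)·0.71^2·0.29^18 = 190·0.5041·2.10457e-10 = 2.01574e-08
  L_II = C(20,2)·0.74^2·0.26^18 = 190·0.5476·2.94795e-11 = 3.06717e-09
  L_III = C(20,2)·0.76^2·0.24^18 = 190·0.5776·6.97915e-12 = 7.6592e-10
Odds = (0.12/0.39) × (2.01574e-08/7.6592e-10) = 0.307692 × 26.3179 ≈ 8.0978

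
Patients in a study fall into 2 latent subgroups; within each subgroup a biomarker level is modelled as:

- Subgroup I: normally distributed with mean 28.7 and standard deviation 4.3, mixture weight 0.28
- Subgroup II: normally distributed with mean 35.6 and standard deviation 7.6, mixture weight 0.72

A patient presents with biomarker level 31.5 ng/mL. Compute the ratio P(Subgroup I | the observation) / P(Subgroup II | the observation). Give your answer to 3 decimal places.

Only the two components matter; the odds are (π_i f_i(x)) / (π_j f_j(x)).
Normal densities:
  f_I = 0.0750531
  f_II = 0.0453837
Posterior odds = (π_I·f_I) / (π_II·f_II) = (0.28·0.0750531) / (0.72·0.0453837) = 0.0210149 / 0.0326762 ≈ 0.643

0.643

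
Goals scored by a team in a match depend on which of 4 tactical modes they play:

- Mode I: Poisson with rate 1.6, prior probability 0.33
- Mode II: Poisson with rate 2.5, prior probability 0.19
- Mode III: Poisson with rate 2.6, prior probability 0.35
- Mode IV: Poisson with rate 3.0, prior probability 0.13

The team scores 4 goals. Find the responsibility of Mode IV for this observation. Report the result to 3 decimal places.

Apply Bayes' rule: the posterior for each component is proportional to its prior times its likelihood at x.
Component likelihoods at x = 4 goals:
  L_I = 0.0551312
  L_II = 0.133602
  L_III = 0.141422
  L_IV = 0.168031
Weight by the priors:
  P(Z=I)·L_I = 0.33 × 0.0551312 = 0.0181933
  P(Z=II)·L_II = 0.19 × 0.133602 = 0.0253844
  P(Z=III)·L_III = 0.35 × 0.141422 = 0.0494976
  P(Z=IV)·L_IV = 0.13 × 0.168031 = 0.0218441
Evidence: 0.0181933 + 0.0253844 + 0.0494976 + 0.0218441 = 0.114919
P(Mode IV | x) ≈ 0.190

0.190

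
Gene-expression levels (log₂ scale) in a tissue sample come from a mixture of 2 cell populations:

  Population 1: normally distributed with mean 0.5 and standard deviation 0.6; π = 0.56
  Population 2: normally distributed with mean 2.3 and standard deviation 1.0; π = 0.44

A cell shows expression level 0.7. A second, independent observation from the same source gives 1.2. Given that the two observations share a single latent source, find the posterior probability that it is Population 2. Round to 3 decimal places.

0.082

By Bayes' theorem, P(k | x) = w_k f_k(x) / Σ_j w_j f_j(x).
Since both observations come from the same component, the likelihood for component k is f_k(x₁)·f_k(x₂).
  L_1 = [(1/(0.6·√(2π)))·exp(−(0.7−0.5)²/(2·0.6²)) = 0.664904·exp(-0.05556) = 0.628972] × [0.336664] = 0.211753
  L_2 = [(1/(1.0·√(2π)))·exp(−(0.7−2.3)²/(2·1.0²)) = 0.398942·exp(-1.28000) = 0.110921] × [0.217852] = 0.0241643
Multiply by the mixture weights:
  w_1·L_1 = 0.56 × 0.211753 = 0.118581
  w_2·L_2 = 0.44 × 0.0241643 = 0.0106323
Evidence: 0.118581 + 0.0106323 = 0.129214
So the posterior for Population 2 is 0.0106323 / 0.129214 ≈ 0.082.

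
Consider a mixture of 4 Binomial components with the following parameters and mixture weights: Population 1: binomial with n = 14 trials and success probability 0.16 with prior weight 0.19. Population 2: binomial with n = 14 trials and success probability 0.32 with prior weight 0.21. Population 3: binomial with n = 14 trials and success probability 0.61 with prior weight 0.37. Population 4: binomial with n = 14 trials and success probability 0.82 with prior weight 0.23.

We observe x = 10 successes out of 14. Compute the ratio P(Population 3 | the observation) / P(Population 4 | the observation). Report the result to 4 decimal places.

Only the two components matter; the odds are (w_i f_i(x)) / (w_j f_j(x)).
Component likelihoods at x = 10 successes out of 14:
  p_1 = C(14,10)·0.16^10·0.84^4 = 1001·1.09951e-08·0.497871 = 5.47963e-06
  p_2 = C(14,10)·0.32^10·0.68^4 = 1001·1.1259e-05·0.213814 = 0.00240974
  p_3 = C(14,10)·0.61^10·0.39^4 = 1001·0.00713343·0.0231344 = 0.165193
  p_4 = C(14,10)·0.82^10·0.18^4 = 1001·0.137448·0.00104976 = 0.144432
Odds = (0.37/0.23) × (0.165193/0.144432) = 1.6087 × 1.14374 ≈ 1.8399

1.8399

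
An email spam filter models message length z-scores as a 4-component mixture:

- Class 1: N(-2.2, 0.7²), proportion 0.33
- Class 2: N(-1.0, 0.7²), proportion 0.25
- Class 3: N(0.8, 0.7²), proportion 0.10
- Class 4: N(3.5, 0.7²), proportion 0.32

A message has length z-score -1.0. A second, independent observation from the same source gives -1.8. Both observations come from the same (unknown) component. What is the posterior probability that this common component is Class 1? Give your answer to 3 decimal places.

0.331

P(component k | x) = P(Z=k)·f_k(x) / marginal(x), where marginal(x) = Σ_j P(Z=j)·f_j(x).
Since both observations come from the same component, the likelihood for component k is f_k(x₁)·f_k(x₂).
  L_1 = [0.131119] × [0.484068] = 0.0634705
  L_2 = [0.569918] × [0.296614] = 0.169045
  L_3 = [0.0208921] × [0.000575528] = 1.2024e-05
  L_4 = [6.0516e-10] × [2.03008e-13] = 1.22852e-22
Prior × likelihood for each component:
  P(Z=1)·L_1 = 0.33 × 0.0634705 = 0.0209453
  P(Z=2)·L_2 = 0.25 × 0.169045 = 0.0422613
  P(Z=3)·L_3 = 0.10 × 1.2024e-05 = 1.2024e-06
  P(Z=4)·L_4 = 0.32 × 1.22852e-22 = 3.93128e-23
Denominator: 0.0209453 + 0.0422613 + 1.2024e-06 + 3.93128e-23 = 0.0632078
Responsibility of Class 1: 0.0209453 / 0.0632078 ≈ 0.331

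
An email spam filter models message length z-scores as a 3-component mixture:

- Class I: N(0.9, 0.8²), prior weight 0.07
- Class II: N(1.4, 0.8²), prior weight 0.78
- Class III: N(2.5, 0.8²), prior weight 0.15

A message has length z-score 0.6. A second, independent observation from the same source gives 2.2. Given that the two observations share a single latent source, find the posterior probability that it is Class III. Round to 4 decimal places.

0.0266

Apply Bayes' rule: the posterior for each component is proportional to its prior times its likelihood at x.
Since both observations come from the same component, the likelihood for component k is f_k(x₁)·f_k(x₂).
  f_I = [(1/(0.8·√(2π)))·exp(−(0.6−0.9)²/(2·0.8²)) = 0.498678·exp(-0.07031) = 0.464819] × [0.133173] = 0.0619012
  f_II = [(1/(0.8·√(2π)))·exp(−(0.6−1.4)²/(2·0.8²)) = 0.498678·exp(-0.50000) = 0.302463] × [0.302463] = 0.0914841
  f_III = [(1/(0.8·√(2π)))·exp(−(0.6−2.5)²/(2·0.8²)) = 0.498678·exp(-2.82031) = 0.0297149] × [0.464819] = 0.013812
Prior × likelihood for each component:
  w_I·f_I = 0.07 × 0.0619012 = 0.00433309
  w_II·f_II = 0.78 × 0.0914841 = 0.0713576
  w_III·f_III = 0.15 × 0.013812 = 0.00207181
Normaliser: 0.00433309 + 0.0713576 + 0.00207181 = 0.0777625
So the posterior for Class III is 0.00207181 / 0.0777625 ≈ 0.0266.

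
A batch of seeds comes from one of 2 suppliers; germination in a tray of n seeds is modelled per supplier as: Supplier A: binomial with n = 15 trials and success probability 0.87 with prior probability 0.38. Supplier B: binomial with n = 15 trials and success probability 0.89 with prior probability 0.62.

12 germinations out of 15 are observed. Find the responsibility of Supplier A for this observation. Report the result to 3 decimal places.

The responsibility of component k is P(Z=k) f_k(x) divided by Σ_j P(Z=j) f_j(x).
Component likelihoods at x = 12 germinations out of 15:
  p_A = C(15,12)·0.87^12·0.13^3 = 455·0.188032·0.002197 = 0.187963
  p_B = C(15,12)·0.89^12·0.11^3 = 455·0.24699·0.001331 = 0.149579
Multiply by the mixture weights:
  P(Z=A)·p_A = 0.38 × 0.187963 = 0.071426
  P(Z=B)·p_B = 0.62 × 0.149579 = 0.0927387
Evidence: 0.071426 + 0.0927387 = 0.164165
So the posterior for Supplier A is 0.071426 / 0.164165 ≈ 0.435.

0.435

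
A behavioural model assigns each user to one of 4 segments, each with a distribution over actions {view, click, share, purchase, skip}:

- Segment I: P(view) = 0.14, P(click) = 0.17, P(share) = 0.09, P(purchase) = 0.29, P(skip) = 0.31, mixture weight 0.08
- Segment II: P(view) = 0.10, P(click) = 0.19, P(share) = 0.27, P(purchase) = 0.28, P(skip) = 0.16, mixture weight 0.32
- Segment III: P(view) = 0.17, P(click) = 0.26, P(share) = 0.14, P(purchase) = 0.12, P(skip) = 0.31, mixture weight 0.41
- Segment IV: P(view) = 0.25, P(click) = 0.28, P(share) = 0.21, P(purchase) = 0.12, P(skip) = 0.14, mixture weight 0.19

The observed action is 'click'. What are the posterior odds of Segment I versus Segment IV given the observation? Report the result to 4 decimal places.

The posterior odds equal the prior odds times the likelihood ratio: (π_i/π_j)·(f_i(x)/f_j(x)).
Evaluate each component's likelihood at the observed value:
  p_I = 0.17
  p_II = 0.19
  p_III = 0.26
  p_IV = 0.28
0.0136 / 0.0532 ≈ 0.2556

0.2556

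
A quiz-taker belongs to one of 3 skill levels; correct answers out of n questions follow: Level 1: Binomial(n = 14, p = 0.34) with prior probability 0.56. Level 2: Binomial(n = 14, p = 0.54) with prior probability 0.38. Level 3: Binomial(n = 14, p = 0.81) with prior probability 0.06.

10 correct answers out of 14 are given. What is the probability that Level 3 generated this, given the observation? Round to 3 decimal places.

0.200

By Bayes' theorem, P(k | x) = π_k f_k(x) / Σ_j π_j f_j(x).
Evaluate each component's likelihood at the observed value:
  f_1 = C(14,10)·0.34^10·0.66^4 = 1001·2.06438e-05·0.189747 = 0.00392102
  f_2 = C(14,10)·0.54^10·0.46^4 = 1001·0.00210833·0.0447746 = 0.0944937
  f_3 = C(14,10)·0.81^10·0.19^4 = 1001·0.121577·0.00130321 = 0.158598
Multiply by the mixture weights:
  π_1·f_1 = 0.56 × 0.00392102 = 0.00219577
  π_2·f_2 = 0.38 × 0.0944937 = 0.0359076
  π_3·f_3 = 0.06 × 0.158598 = 0.0095159
Marginal: 0.00219577 + 0.0359076 + 0.0095159 = 0.0476193
So the posterior for Level 3 is 0.0095159 / 0.0476193 ≈ 0.200.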